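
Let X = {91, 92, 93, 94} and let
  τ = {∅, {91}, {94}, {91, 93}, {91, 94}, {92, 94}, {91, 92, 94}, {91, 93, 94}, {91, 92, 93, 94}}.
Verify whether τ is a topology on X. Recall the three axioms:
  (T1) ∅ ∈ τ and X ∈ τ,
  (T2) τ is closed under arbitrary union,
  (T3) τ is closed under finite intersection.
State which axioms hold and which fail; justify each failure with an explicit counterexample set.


τ IS a topology on X.

Axiom (T1): ∅ ∈ τ? Yes; X ∈ τ? Yes.
Axiom (T2/T3): check pairwise unions and intersections of members of τ.
All pairwise intersections and unions checked — each lies in τ. Therefore τ satisfies (T1), (T2), (T3): it IS a topology on X.


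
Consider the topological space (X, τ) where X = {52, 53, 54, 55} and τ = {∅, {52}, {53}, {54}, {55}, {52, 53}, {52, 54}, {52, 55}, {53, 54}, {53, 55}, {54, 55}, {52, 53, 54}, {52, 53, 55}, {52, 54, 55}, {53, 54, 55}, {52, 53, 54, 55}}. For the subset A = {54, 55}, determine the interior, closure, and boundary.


int(A) = {54, 55}, cl(A) = {54, 55}, ∂A = ∅.

Closed sets in (X, τ) are complements of opens:
  closed(X, τ) = {∅, {52}, {53}, {54}, {55}, {52, 53}, {52, 54}, {52, 55}, {53, 54}, {53, 55}, {54, 55}, {52, 53, 54}, {52, 53, 55}, {52, 54, 55}, {53, 54, 55}, {52, 53, 54, 55}}.
int(A) = ⋃ {U ∈ τ : U ⊆ A}. Opens contained in A: ∅, {54}, {55}, {54, 55}.
Taking the union of these: int(A) = {54, 55}.
cl(A) = ⋂ {C closed : A ⊆ C}. Closed sets containing A: {54, 55}, {52, 54, 55}, {53, 54, 55}, {52, 53, 54, 55}.
Intersecting these: cl(A) = {54, 55}.
∂A = cl(A) ∖ int(A) = {54, 55} ∖ {54, 55} = ∅.


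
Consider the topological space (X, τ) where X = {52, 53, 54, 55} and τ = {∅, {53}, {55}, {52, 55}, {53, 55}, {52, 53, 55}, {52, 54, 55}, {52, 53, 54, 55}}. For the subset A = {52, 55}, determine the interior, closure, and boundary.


int(A) = {52, 55}, cl(A) = {52, 54, 55}, ∂A = {54}.

Closed sets in (X, τ) are complements of opens:
  closed(X, τ) = {∅, {53}, {54}, {52, 54}, {53, 54}, {52, 53, 54}, {52, 54, 55}, {52, 53, 54, 55}}.
int(A) = ⋃ {U ∈ τ : U ⊆ A}. Opens contained in A: ∅, {55}, {52, 55}.
Taking the union of these: int(A) = {52, 55}.
cl(A) = ⋂ {C closed : A ⊆ C}. Closed sets containing A: {52, 54, 55}, {52, 53, 54, 55}.
Intersecting these: cl(A) = {52, 54, 55}.
∂A = cl(A) ∖ int(A) = {52, 54, 55} ∖ {52, 55} = {54}.


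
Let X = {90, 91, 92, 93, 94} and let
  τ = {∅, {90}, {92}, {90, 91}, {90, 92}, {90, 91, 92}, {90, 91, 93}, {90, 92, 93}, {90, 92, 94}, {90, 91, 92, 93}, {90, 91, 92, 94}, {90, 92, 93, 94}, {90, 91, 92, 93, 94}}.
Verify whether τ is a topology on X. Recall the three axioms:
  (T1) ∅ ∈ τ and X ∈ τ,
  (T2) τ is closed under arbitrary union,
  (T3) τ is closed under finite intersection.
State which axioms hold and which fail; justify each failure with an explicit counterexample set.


τ is NOT a topology on X.

Axiom (T1): ∅ ∈ τ? Yes; X ∈ τ? Yes.
Axiom (T2/T3): check pairwise unions and intersections of members of τ.
Counterexample for (T3): {90, 91, 93} ∩ {90, 92, 93} = {90, 93} ∉ τ. Therefore τ is NOT a topology.


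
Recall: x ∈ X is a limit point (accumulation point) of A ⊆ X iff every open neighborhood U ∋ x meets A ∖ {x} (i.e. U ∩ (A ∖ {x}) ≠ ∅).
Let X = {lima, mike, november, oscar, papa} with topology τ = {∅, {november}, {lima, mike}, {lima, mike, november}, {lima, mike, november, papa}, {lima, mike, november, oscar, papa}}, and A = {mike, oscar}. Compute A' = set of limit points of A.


A' = {lima, oscar, papa}

For each x ∈ X, list the open sets U ∈ τ with x ∈ U, then check whether U ∩ (A ∖ {x}) ≠ ∅ for every such U.
  x = lima: opens ∋ x are {lima, mike}, {lima, mike, november}, {lima, mike, november, papa}, {lima, mike, november, oscar, papa}; each meets A ∖ {lima}, so x IS a limit point.
  x = mike: open {lima, mike} ∋ x has {lima, mike} ∩ (A ∖ {mike}) = ∅, so x is NOT a limit point.
  x = november: open {november} ∋ x has {november} ∩ (A ∖ {november}) = ∅, so x is NOT a limit point.
  x = oscar: opens ∋ x are {lima, mike, november, oscar, papa}; each meets A ∖ {oscar}, so x IS a limit point.
  x = papa: opens ∋ x are {lima, mike, november, papa}, {lima, mike, november, oscar, papa}; each meets A ∖ {papa}, so x IS a limit point.
Collecting: A' = {lima, oscar, papa}.


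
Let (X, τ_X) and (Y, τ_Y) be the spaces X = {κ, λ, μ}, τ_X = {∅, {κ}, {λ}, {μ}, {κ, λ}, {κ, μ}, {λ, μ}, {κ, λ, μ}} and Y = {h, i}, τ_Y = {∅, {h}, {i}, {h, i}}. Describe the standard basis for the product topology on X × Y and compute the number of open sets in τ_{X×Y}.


Basis B = {∅ × ∅, {κ} × {h}, {κ} × {i}, {λ} × {h}, {λ} × {i}, {μ} × {h}, {μ} × {i}, {κ} × {h, i}, {κ, λ} × {h}, {κ, μ} × {h}, {κ, λ} × {i}, {κ, μ} × {i}, {λ} × {h, i}, {λ, μ} × {h}, {λ, μ} × {i}, {μ} × {h, i}, {κ, λ, μ} × {h}, {κ, λ, μ} × {i}, {κ, λ} × {h, i}, {κ, μ} × {h, i}, {λ, μ} × {h, i}, {κ, λ, μ} × {h, i}}; |τ_{X×Y}| = 64.

Enumerate products U × V with U ∈ τ_X, V ∈ τ_Y (deduplicated):
  ∅ × ∅ = {} (∅)
  {κ} × {h} = {(κ,h)}
  {κ} × {i} = {(κ,i)}
  {λ} × {h} = {(λ,h)}
  {λ} × {i} = {(λ,i)}
  {μ} × {h} = {(μ,h)}
  {μ} × {i} = {(μ,i)}
  {κ} × {h, i} = {(κ,h), (κ,i)}
  {κ, λ} × {h} = {(κ,h), (λ,h)}
  {κ, μ} × {h} = {(κ,h), (μ,h)}
  {κ, λ} × {i} = {(κ,i), (λ,i)}
  {κ, μ} × {i} = {(κ,i), (μ,i)}
  {λ} × {h, i} = {(λ,h), (λ,i)}
  {λ, μ} × {h} = {(λ,h), (μ,h)}
  {λ, μ} × {i} = {(λ,i), (μ,i)}
  {μ} × {h, i} = {(μ,h), (μ,i)}
  {κ, λ, μ} × {h} = {(κ,h), (λ,h), (μ,h)}
  {κ, λ, μ} × {i} = {(κ,i), (λ,i), (μ,i)}
  {κ, λ} × {h, i} = {(κ,h), (κ,i), (λ,h), (λ,i)}
  {κ, μ} × {h, i} = {(κ,h), (κ,i), (μ,h), (μ,i)}
  {λ, μ} × {h, i} = {(λ,h), (λ,i), (μ,h), (μ,i)}
  {κ, λ, μ} × {h, i} = {(κ,h), (κ,i), (λ,h), (λ,i), (μ,h), (μ,i)}
These 22 distinct sets form the basis B.
Close under arbitrary unions to get τ_{X×Y}; counting gives |τ_{X×Y}| = 64.


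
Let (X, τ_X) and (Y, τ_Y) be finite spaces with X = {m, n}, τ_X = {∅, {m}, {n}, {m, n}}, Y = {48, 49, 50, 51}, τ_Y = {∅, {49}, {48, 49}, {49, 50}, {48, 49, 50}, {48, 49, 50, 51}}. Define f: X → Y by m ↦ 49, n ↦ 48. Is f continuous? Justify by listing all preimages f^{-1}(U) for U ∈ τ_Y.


f IS continuous.

Compute f^{-1}(U) for each U ∈ τ_Y:
  U = ∅: f^{-1}(U) = ∅ ∈ τ_X ✓.
  U = {49}: f^{-1}(U) = {m} ∈ τ_X ✓.
  U = {48, 49}: f^{-1}(U) = {m, n} ∈ τ_X ✓.
  U = {49, 50}: f^{-1}(U) = {m} ∈ τ_X ✓.
  U = {48, 49, 50}: f^{-1}(U) = {m, n} ∈ τ_X ✓.
  U = {48, 49, 50, 51}: f^{-1}(U) = {m, n} ∈ τ_X ✓.
Every preimage lies in τ_X, so f IS continuous.


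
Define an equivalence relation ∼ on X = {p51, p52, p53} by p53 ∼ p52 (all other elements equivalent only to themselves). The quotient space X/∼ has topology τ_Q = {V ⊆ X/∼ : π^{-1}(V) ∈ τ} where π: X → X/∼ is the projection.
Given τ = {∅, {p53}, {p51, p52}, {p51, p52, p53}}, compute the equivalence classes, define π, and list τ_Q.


X/∼ = {[p51], [p52=p53]}; |τ_Q| = 2.

Equivalence classes: [p51], [p52=p53].
Quotient map π: X → X/∼ sends p51 ↦ [p51], p52 ↦ [p52=p53], p53 ↦ [p52=p53].
For each subset V ⊆ X/∼, compute π^{-1}(V) ⊆ X and check whether π^{-1}(V) ∈ τ. V is open in τ_Q iff π^{-1}(V) ∈ τ.
  V = {}: π^{-1}(V) = ∅ ∈ τ ✓.
  V = {[p51]}: π^{-1}(V) = {p51} ∉ τ ✗.
  V = {[p52=p53]}: π^{-1}(V) = {p52, p53} ∉ τ ✗.
  V = {[p51], [p52=p53]}: π^{-1}(V) = {p51, p52, p53} ∈ τ ✓.
Open sets in the quotient: τ_Q = {{}, {[p51], [p52=p53]}} (2 elements).


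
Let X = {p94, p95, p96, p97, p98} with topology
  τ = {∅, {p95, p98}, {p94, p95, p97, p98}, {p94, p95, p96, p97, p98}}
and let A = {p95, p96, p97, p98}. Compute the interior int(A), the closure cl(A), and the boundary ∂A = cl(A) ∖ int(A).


int(A) = {p95, p98}, cl(A) = {p94, p95, p96, p97, p98}, ∂A = {p94, p96, p97}.

Closed sets in (X, τ) are complements of opens:
  closed(X, τ) = {∅, {p96}, {p94, p96, p97}, {p94, p95, p96, p97, p98}}.
int(A) = ⋃ {U ∈ τ : U ⊆ A}. Opens contained in A: ∅, {p95, p98}.
Taking the union of these: int(A) = {p95, p98}.
cl(A) = ⋂ {C closed : A ⊆ C}. Closed sets containing A: {p94, p95, p96, p97, p98}.
Intersecting these: cl(A) = {p94, p95, p96, p97, p98}.
∂A = cl(A) ∖ int(A) = {p94, p95, p96, p97, p98} ∖ {p95, p98} = {p94, p96, p97}.


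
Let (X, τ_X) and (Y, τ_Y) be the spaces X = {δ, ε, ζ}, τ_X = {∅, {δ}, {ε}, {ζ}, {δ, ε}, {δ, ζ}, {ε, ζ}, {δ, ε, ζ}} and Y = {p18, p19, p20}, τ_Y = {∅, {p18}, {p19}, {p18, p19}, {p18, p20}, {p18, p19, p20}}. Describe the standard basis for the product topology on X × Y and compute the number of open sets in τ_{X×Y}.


Basis B = {∅ × ∅, {δ} × {p18}, {δ} × {p19}, {ε} × {p18}, {ε} × {p19}, {ζ} × {p18}, {ζ} × {p19}, {δ} × {p18, p19}, {δ} × {p18, p20}, {δ, ε} × {p18}, {δ, ζ} × {p18}, {δ, ε} × {p19}, {δ, ζ} × {p19}, {ε} × {p18, p19}, {ε} × {p18, p20}, {ε, ζ} × {p18}, {ε, ζ} × {p19}, {ζ} × {p18, p19}, {ζ} × {p18, p20}, {δ} × {p18, p19, p20}, {δ, ε, ζ} × {p18}, {δ, ε, ζ} × {p19}, {ε} × {p18, p19, p20}, {ζ} × {p18, p19, p20}, {δ, ε} × {p18, p19}, {δ, ζ} × {p18, p19}, {δ, ε} × {p18, p20}, {δ, ζ} × {p18, p20}, {ε, ζ} × {p18, p19}, {ε, ζ} × {p18, p20}, {δ, ε} × {p18, p19, p20}, {δ, ζ} × {p18, p19, p20}, {δ, ε, ζ} × {p18, p19}, {δ, ε, ζ} × {p18, p20}, {ε, ζ} × {p18, p19, p20}, {δ, ε, ζ} × {p18, p19, p20}}; |τ_{X×Y}| = 216.

Enumerate products U × V with U ∈ τ_X, V ∈ τ_Y (deduplicated):
  ∅ × ∅ = {} (∅)
  {δ} × {p18} = {(δ,p18)}
  {δ} × {p19} = {(δ,p19)}
  {ε} × {p18} = {(ε,p18)}
  {ε} × {p19} = {(ε,p19)}
  {ζ} × {p18} = {(ζ,p18)}
  {ζ} × {p19} = {(ζ,p19)}
  {δ} × {p18, p19} = {(δ,p18), (δ,p19)}
  {δ} × {p18, p20} = {(δ,p18), (δ,p20)}
  {δ, ε} × {p18} = {(δ,p18), (ε,p18)}
  {δ, ζ} × {p18} = {(δ,p18), (ζ,p18)}
  {δ, ε} × {p19} = {(δ,p19), (ε,p19)}
  {δ, ζ} × {p19} = {(δ,p19), (ζ,p19)}
  {ε} × {p18, p19} = {(ε,p18), (ε,p19)}
  {ε} × {p18, p20} = {(ε,p18), (ε,p20)}
  {ε, ζ} × {p18} = {(ε,p18), (ζ,p18)}
  {ε, ζ} × {p19} = {(ε,p19), (ζ,p19)}
  {ζ} × {p18, p19} = {(ζ,p18), (ζ,p19)}
  {ζ} × {p18, p20} = {(ζ,p18), (ζ,p20)}
  {δ} × {p18, p19, p20} = {(δ,p18), (δ,p19), (δ,p20)}
  {δ, ε, ζ} × {p18} = {(δ,p18), (ε,p18), (ζ,p18)}
  {δ, ε, ζ} × {p19} = {(δ,p19), (ε,p19), (ζ,p19)}
  {ε} × {p18, p19, p20} = {(ε,p18), (ε,p19), (ε,p20)}
  {ζ} × {p18, p19, p20} = {(ζ,p18), (ζ,p19), (ζ,p20)}
  {δ, ε} × {p18, p19} = {(δ,p18), (δ,p19), (ε,p18), (ε,p19)}
  {δ, ζ} × {p18, p19} = {(δ,p18), (δ,p19), (ζ,p18), (ζ,p19)}
  {δ, ε} × {p18, p20} = {(δ,p18), (δ,p20), (ε,p18), (ε,p20)}
  {δ, ζ} × {p18, p20} = {(δ,p18), (δ,p20), (ζ,p18), (ζ,p20)}
  {ε, ζ} × {p18, p19} = {(ε,p18), (ε,p19), (ζ,p18), (ζ,p19)}
  {ε, ζ} × {p18, p20} = {(ε,p18), (ε,p20), (ζ,p18), (ζ,p20)}
  {δ, ε} × {p18, p19, p20} = {(δ,p18), (δ,p19), (δ,p20), (ε,p18), (ε,p19), (ε,p20)}
  {δ, ζ} × {p18, p19, p20} = {(δ,p18), (δ,p19), (δ,p20), (ζ,p18), (ζ,p19), (ζ,p20)}
  {δ, ε, ζ} × {p18, p19} = {(δ,p18), (δ,p19), (ε,p18), (ε,p19), (ζ,p18), (ζ,p19)}
  {δ, ε, ζ} × {p18, p20} = {(δ,p18), (δ,p20), (ε,p18), (ε,p20), (ζ,p18), (ζ,p20)}
  {ε, ζ} × {p18, p19, p20} = {(ε,p18), (ε,p19), (ε,p20), (ζ,p18), (ζ,p19), (ζ,p20)}
  {δ, ε, ζ} × {p18, p19, p20} = {(δ,p18), (δ,p19), (δ,p20), (ε,p18), (ε,p19), (ε,p20), (ζ,p18), (ζ,p19), (ζ,p20)}
These 36 distinct sets form the basis B.
Close under arbitrary unions to get τ_{X×Y}; counting gives |τ_{X×Y}| = 216.


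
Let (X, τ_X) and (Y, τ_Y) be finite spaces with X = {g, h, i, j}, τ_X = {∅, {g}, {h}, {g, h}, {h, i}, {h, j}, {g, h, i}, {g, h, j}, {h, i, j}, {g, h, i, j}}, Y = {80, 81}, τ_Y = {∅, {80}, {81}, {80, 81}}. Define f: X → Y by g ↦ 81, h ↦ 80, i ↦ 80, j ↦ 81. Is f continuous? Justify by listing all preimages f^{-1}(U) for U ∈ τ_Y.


f is NOT continuous.

Compute f^{-1}(U) for each U ∈ τ_Y:
  U = ∅: f^{-1}(U) = ∅ ∈ τ_X ✓.
  U = {80}: f^{-1}(U) = {h, i} ∈ τ_X ✓.
  U = {81}: f^{-1}(U) = {g, j} ∉ τ_X ✗.
  U = {80, 81}: f^{-1}(U) = {g, h, i, j} ∈ τ_X ✓.
Found U = {81} with f^{-1}(U) = {g, j} not in τ_X. Therefore f is NOT continuous.


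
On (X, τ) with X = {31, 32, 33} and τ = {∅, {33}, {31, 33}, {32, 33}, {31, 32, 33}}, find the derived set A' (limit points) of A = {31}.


A' = ∅

For each x ∈ X, list the open sets U ∈ τ with x ∈ U, then check whether U ∩ (A ∖ {x}) ≠ ∅ for every such U.
  x = 31: open {31, 33} ∋ x has {31, 33} ∩ (A ∖ {31}) = ∅, so x is NOT a limit point.
  x = 32: open {32, 33} ∋ x has {32, 33} ∩ (A ∖ {32}) = ∅, so x is NOT a limit point.
  x = 33: open {33} ∋ x has {33} ∩ (A ∖ {33}) = ∅, so x is NOT a limit point.
Collecting: A' = ∅.


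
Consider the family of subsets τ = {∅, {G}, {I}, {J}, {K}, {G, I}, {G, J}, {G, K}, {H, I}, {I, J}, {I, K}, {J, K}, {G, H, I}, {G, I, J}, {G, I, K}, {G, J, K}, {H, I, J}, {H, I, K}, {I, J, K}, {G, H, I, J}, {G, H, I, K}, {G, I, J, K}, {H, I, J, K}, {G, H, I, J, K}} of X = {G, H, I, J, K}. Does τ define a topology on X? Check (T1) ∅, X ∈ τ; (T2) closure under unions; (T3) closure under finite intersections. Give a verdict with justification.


τ IS a topology on X.

Axiom (T1): ∅ ∈ τ? Yes; X ∈ τ? Yes.
Axiom (T2/T3): check pairwise unions and intersections of members of τ.
All pairwise intersections and unions checked — each lies in τ. Therefore τ satisfies (T1), (T2), (T3): it IS a topology on X.


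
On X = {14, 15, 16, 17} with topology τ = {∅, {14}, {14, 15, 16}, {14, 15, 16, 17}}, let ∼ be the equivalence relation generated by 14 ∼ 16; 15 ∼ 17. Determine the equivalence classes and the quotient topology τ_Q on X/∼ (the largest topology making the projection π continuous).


X/∼ = {[14=16], [15=17]}; |τ_Q| = 2.

Equivalence classes: [14=16], [15=17].
Quotient map π: X → X/∼ sends 14 ↦ [14=16], 15 ↦ [15=17], 16 ↦ [14=16], 17 ↦ [15=17].
For each subset V ⊆ X/∼, compute π^{-1}(V) ⊆ X and check whether π^{-1}(V) ∈ τ. V is open in τ_Q iff π^{-1}(V) ∈ τ.
  V = {}: π^{-1}(V) = ∅ ∈ τ ✓.
  V = {[14=16]}: π^{-1}(V) = {14, 16} ∉ τ ✗.
  V = {[15=17]}: π^{-1}(V) = {15, 17} ∉ τ ✗.
  V = {[14=16], [15=17]}: π^{-1}(V) = {14, 15, 16, 17} ∈ τ ✓.
Open sets in the quotient: τ_Q = {{}, {[14=16], [15=17]}} (2 elements).


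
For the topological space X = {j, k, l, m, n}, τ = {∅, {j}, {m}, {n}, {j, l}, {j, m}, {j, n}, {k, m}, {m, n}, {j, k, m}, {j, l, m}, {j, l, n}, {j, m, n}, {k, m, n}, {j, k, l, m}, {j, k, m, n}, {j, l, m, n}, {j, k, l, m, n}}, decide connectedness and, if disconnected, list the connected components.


(X, τ) is disconnected; components = [{n}, {j, l}, {k, m}].

Find clopen sets (U ∈ τ with X ∖ U ∈ τ):
  U = ∅, X ∖ U = {j, k, l, m, n} — both open, so U is clopen.
  U = {n}, X ∖ U = {j, k, l, m} — both open, so U is clopen.
  U = {j, l}, X ∖ U = {k, m, n} — both open, so U is clopen.
  U = {k, m}, X ∖ U = {j, l, n} — both open, so U is clopen.
  U = {j, l, n}, X ∖ U = {k, m} — both open, so U is clopen.
  U = {k, m, n}, X ∖ U = {j, l} — both open, so U is clopen.
  U = {j, k, l, m}, X ∖ U = {n} — both open, so U is clopen.
  U = {j, k, l, m, n}, X ∖ U = ∅ — both open, so U is clopen.
Nontrivial clopen(s) exist: e.g. {k, m, n}. So (X, τ) is disconnected.
Compute connected components by grouping points that agree on all clopens:
  component: {n}
  component: {j, l}
  component: {k, m}


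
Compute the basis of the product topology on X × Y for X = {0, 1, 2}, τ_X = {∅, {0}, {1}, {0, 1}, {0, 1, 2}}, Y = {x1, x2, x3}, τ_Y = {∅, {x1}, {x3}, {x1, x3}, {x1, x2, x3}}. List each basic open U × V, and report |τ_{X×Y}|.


Basis B = {∅ × ∅, {0} × {x1}, {0} × {x3}, {1} × {x1}, {1} × {x3}, {0} × {x1, x3}, {0, 1} × {x1}, {0, 1} × {x3}, {1} × {x1, x3}, {0} × {x1, x2, x3}, {0, 1, 2} × {x1}, {0, 1, 2} × {x3}, {1} × {x1, x2, x3}, {0, 1} × {x1, x3}, {0, 1} × {x1, x2, x3}, {0, 1, 2} × {x1, x3}, {0, 1, 2} × {x1, x2, x3}}; |τ_{X×Y}| = 48.

Enumerate products U × V with U ∈ τ_X, V ∈ τ_Y (deduplicated):
  ∅ × ∅ = {} (∅)
  {0} × {x1} = {(0,x1)}
  {0} × {x3} = {(0,x3)}
  {1} × {x1} = {(1,x1)}
  {1} × {x3} = {(1,x3)}
  {0} × {x1, x3} = {(0,x1), (0,x3)}
  {0, 1} × {x1} = {(0,x1), (1,x1)}
  {0, 1} × {x3} = {(0,x3), (1,x3)}
  {1} × {x1, x3} = {(1,x1), (1,x3)}
  {0} × {x1, x2, x3} = {(0,x1), (0,x2), (0,x3)}
  {0, 1, 2} × {x1} = {(0,x1), (1,x1), (2,x1)}
  {0, 1, 2} × {x3} = {(0,x3), (1,x3), (2,x3)}
  {1} × {x1, x2, x3} = {(1,x1), (1,x2), (1,x3)}
  {0, 1} × {x1, x3} = {(0,x1), (0,x3), (1,x1), (1,x3)}
  {0, 1} × {x1, x2, x3} = {(0,x1), (0,x2), (0,x3), (1,x1), (1,x2), (1,x3)}
  {0, 1, 2} × {x1, x3} = {(0,x1), (0,x3), (1,x1), (1,x3), (2,x1), (2,x3)}
  {0, 1, 2} × {x1, x2, x3} = {(0,x1), (0,x2), (0,x3), (1,x1), (1,x2), (1,x3), (2,x1), (2,x2), (2,x3)}
These 17 distinct sets form the basis B.
Close under arbitrary unions to get τ_{X×Y}; counting gives |τ_{X×Y}| = 48.


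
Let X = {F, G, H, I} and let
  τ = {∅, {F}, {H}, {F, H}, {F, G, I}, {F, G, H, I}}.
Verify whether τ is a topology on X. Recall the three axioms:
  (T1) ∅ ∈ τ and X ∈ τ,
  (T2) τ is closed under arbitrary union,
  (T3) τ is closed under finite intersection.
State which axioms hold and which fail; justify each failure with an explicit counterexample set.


τ IS a topology on X.

Axiom (T1): ∅ ∈ τ? Yes; X ∈ τ? Yes.
Axiom (T2/T3): check pairwise unions and intersections of members of τ.
All pairwise intersections and unions checked — each lies in τ. Therefore τ satisfies (T1), (T2), (T3): it IS a topology on X.


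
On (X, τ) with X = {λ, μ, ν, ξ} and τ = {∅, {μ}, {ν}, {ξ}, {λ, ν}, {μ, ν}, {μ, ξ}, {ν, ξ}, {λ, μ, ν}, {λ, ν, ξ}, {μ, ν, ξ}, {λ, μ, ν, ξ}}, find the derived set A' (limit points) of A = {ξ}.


A' = ∅

For each x ∈ X, list the open sets U ∈ τ with x ∈ U, then check whether U ∩ (A ∖ {x}) ≠ ∅ for every such U.
  x = λ: open {λ, ν} ∋ x has {λ, ν} ∩ (A ∖ {λ}) = ∅, so x is NOT a limit point.
  x = μ: open {μ} ∋ x has {μ} ∩ (A ∖ {μ}) = ∅, so x is NOT a limit point.
  x = ν: open {ν} ∋ x has {ν} ∩ (A ∖ {ν}) = ∅, so x is NOT a limit point.
  x = ξ: open {ξ} ∋ x has {ξ} ∩ (A ∖ {ξ}) = ∅, so x is NOT a limit point.
Collecting: A' = ∅.


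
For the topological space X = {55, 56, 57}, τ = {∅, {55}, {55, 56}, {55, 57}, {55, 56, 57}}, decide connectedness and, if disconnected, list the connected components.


(X, τ) is connected.

Find clopen sets (U ∈ τ with X ∖ U ∈ τ):
  U = ∅, X ∖ U = {55, 56, 57} — both open, so U is clopen.
  U = {55, 56, 57}, X ∖ U = ∅ — both open, so U is clopen.
Only trivial clopens (∅ and X) exist, so (X, τ) is connected.
Compute connected components by grouping points that agree on all clopens:
  component: {55, 56, 57}


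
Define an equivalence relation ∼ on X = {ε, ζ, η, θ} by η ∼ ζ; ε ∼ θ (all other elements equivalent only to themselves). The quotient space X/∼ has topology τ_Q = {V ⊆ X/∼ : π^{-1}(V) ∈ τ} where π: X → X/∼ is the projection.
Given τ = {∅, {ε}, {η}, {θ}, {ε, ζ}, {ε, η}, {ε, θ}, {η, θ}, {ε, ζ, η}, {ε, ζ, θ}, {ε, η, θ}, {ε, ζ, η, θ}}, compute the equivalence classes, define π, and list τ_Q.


X/∼ = {[ε=θ], [ζ=η]}; |τ_Q| = 3.

Equivalence classes: [ε=θ], [ζ=η].
Quotient map π: X → X/∼ sends ε ↦ [ε=θ], ζ ↦ [ζ=η], η ↦ [ζ=η], θ ↦ [ε=θ].
For each subset V ⊆ X/∼, compute π^{-1}(V) ⊆ X and check whether π^{-1}(V) ∈ τ. V is open in τ_Q iff π^{-1}(V) ∈ τ.
  V = {}: π^{-1}(V) = ∅ ∈ τ ✓.
  V = {[ε=θ]}: π^{-1}(V) = {ε, θ} ∈ τ ✓.
  V = {[ζ=η]}: π^{-1}(V) = {ζ, η} ∉ τ ✗.
  V = {[ε=θ], [ζ=η]}: π^{-1}(V) = {ε, ζ, η, θ} ∈ τ ✓.
Open sets in the quotient: τ_Q = {{}, {[ε=θ]}, {[ε=θ], [ζ=η]}} (3 elements).


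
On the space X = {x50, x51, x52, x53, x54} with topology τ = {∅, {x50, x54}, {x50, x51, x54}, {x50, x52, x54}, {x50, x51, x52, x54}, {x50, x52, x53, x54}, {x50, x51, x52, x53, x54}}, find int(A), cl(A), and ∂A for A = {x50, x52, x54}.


int(A) = {x50, x52, x54}, cl(A) = {x50, x51, x52, x53, x54}, ∂A = {x51, x53}.

Closed sets in (X, τ) are complements of opens:
  closed(X, τ) = {∅, {x51}, {x53}, {x51, x53}, {x52, x53}, {x51, x52, x53}, {x50, x51, x52, x53, x54}}.
int(A) = ⋃ {U ∈ τ : U ⊆ A}. Opens contained in A: ∅, {x50, x54}, {x50, x52, x54}.
Taking the union of these: int(A) = {x50, x52, x54}.
cl(A) = ⋂ {C closed : A ⊆ C}. Closed sets containing A: {x50, x51, x52, x53, x54}.
Intersecting these: cl(A) = {x50, x51, x52, x53, x54}.
∂A = cl(A) ∖ int(A) = {x50, x51, x52, x53, x54} ∖ {x50, x52, x54} = {x51, x53}.


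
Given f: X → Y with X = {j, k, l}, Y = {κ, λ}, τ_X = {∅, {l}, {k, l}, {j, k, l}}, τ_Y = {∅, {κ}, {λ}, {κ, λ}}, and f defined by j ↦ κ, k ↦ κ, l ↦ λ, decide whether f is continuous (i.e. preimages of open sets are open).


f is NOT continuous.

Compute f^{-1}(U) for each U ∈ τ_Y:
  U = ∅: f^{-1}(U) = ∅ ∈ τ_X ✓.
  U = {κ}: f^{-1}(U) = {j, k} ∉ τ_X ✗.
  U = {λ}: f^{-1}(U) = {l} ∈ τ_X ✓.
  U = {κ, λ}: f^{-1}(U) = {j, k, l} ∈ τ_X ✓.
Found U = {κ} with f^{-1}(U) = {j, k} not in τ_X. Therefore f is NOT continuous.


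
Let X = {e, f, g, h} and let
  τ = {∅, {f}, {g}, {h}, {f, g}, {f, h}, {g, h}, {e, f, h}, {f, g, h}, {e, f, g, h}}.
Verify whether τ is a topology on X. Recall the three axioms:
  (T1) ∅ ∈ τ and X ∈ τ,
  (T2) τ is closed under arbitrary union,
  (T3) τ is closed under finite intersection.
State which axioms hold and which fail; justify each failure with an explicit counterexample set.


τ IS a topology on X.

Axiom (T1): ∅ ∈ τ? Yes; X ∈ τ? Yes.
Axiom (T2/T3): check pairwise unions and intersections of members of τ.
All pairwise intersections and unions checked — each lies in τ. Therefore τ satisfies (T1), (T2), (T3): it IS a topology on X.


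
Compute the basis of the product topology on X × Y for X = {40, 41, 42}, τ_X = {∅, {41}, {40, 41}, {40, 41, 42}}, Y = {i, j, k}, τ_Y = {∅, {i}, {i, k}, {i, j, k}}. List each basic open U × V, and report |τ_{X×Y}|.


Basis B = {∅ × ∅, {41} × {i}, {40, 41} × {i}, {41} × {i, k}, {40, 41, 42} × {i}, {41} × {i, j, k}, {40, 41} × {i, k}, {40, 41} × {i, j, k}, {40, 41, 42} × {i, k}, {40, 41, 42} × {i, j, k}}; |τ_{X×Y}| = 20.

Enumerate products U × V with U ∈ τ_X, V ∈ τ_Y (deduplicated):
  ∅ × ∅ = {} (∅)
  {41} × {i} = {(41,i)}
  {40, 41} × {i} = {(40,i), (41,i)}
  {41} × {i, k} = {(41,i), (41,k)}
  {40, 41, 42} × {i} = {(40,i), (41,i), (42,i)}
  {41} × {i, j, k} = {(41,i), (41,j), (41,k)}
  {40, 41} × {i, k} = {(40,i), (40,k), (41,i), (41,k)}
  {40, 41} × {i, j, k} = {(40,i), (40,j), (40,k), (41,i), (41,j), (41,k)}
  {40, 41, 42} × {i, k} = {(40,i), (40,k), (41,i), (41,k), (42,i), (42,k)}
  {40, 41, 42} × {i, j, k} = {(40,i), (40,j), (40,k), (41,i), (41,j), (41,k), (42,i), (42,j), (42,k)}
These 10 distinct sets form the basis B.
Close under arbitrary unions to get τ_{X×Y}; counting gives |τ_{X×Y}| = 20.


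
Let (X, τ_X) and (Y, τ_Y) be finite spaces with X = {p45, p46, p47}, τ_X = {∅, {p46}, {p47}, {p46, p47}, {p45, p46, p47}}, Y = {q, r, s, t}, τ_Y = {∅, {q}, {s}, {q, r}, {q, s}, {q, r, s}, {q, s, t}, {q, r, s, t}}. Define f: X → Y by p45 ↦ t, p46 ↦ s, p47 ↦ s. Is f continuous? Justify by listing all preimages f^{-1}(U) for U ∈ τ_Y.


f IS continuous.

Compute f^{-1}(U) for each U ∈ τ_Y:
  U = ∅: f^{-1}(U) = ∅ ∈ τ_X ✓.
  U = {q}: f^{-1}(U) = ∅ ∈ τ_X ✓.
  U = {s}: f^{-1}(U) = {p46, p47} ∈ τ_X ✓.
  U = {q, r}: f^{-1}(U) = ∅ ∈ τ_X ✓.
  U = {q, s}: f^{-1}(U) = {p46, p47} ∈ τ_X ✓.
  U = {q, r, s}: f^{-1}(U) = {p46, p47} ∈ τ_X ✓.
  U = {q, s, t}: f^{-1}(U) = {p45, p46, p47} ∈ τ_X ✓.
  U = {q, r, s, t}: f^{-1}(U) = {p45, p46, p47} ∈ τ_X ✓.
Every preimage lies in τ_X, so f IS continuous.


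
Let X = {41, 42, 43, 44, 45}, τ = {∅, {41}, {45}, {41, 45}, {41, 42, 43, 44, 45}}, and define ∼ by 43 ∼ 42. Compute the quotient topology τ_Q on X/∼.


X/∼ = {[41], [42=43], [44], [45]}; |τ_Q| = 5.

Equivalence classes: [41], [42=43], [44], [45].
Quotient map π: X → X/∼ sends 41 ↦ [41], 42 ↦ [42=43], 43 ↦ [42=43], 44 ↦ [44], 45 ↦ [45].
For each subset V ⊆ X/∼, compute π^{-1}(V) ⊆ X and check whether π^{-1}(V) ∈ τ. V is open in τ_Q iff π^{-1}(V) ∈ τ.
  V = {}: π^{-1}(V) = ∅ ∈ τ ✓.
  V = {[41]}: π^{-1}(V) = {41} ∈ τ ✓.
  V = {[42=43]}: π^{-1}(V) = {42, 43} ∉ τ ✗.
  V = {[41], [42=43]}: π^{-1}(V) = {41, 42, 43} ∉ τ ✗.
  V = {[44]}: π^{-1}(V) = {44} ∉ τ ✗.
  V = {[41], [44]}: π^{-1}(V) = {41, 44} ∉ τ ✗.
  V = {[42=43], [44]}: π^{-1}(V) = {42, 43, 44} ∉ τ ✗.
  V = {[41], [42=43], [44]}: π^{-1}(V) = {41, 42, 43, 44} ∉ τ ✗.
  V = {[45]}: π^{-1}(V) = {45} ∈ τ ✓.
  V = {[41], [45]}: π^{-1}(V) = {41, 45} ∈ τ ✓.
  V = {[42=43], [45]}: π^{-1}(V) = {42, 43, 45} ∉ τ ✗.
  V = {[41], [42=43], [45]}: π^{-1}(V) = {41, 42, 43, 45} ∉ τ ✗.
  V = {[44], [45]}: π^{-1}(V) = {44, 45} ∉ τ ✗.
  V = {[41], [44], [45]}: π^{-1}(V) = {41, 44, 45} ∉ τ ✗.
  V = {[42=43], [44], [45]}: π^{-1}(V) = {42, 43, 44, 45} ∉ τ ✗.
  V = {[41], [42=43], [44], [45]}: π^{-1}(V) = {41, 42, 43, 44, 45} ∈ τ ✓.
Open sets in the quotient: τ_Q = {{}, {[41]}, {[45]}, {[41], [45]}, {[41], [42=43], [44], [45]}} (5 elements).


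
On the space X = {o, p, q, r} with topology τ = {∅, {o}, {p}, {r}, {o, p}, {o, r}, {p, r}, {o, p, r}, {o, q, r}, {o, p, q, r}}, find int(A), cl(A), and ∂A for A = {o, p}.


int(A) = {o, p}, cl(A) = {o, p, q}, ∂A = {q}.

Closed sets in (X, τ) are complements of opens:
  closed(X, τ) = {∅, {p}, {q}, {o, q}, {p, q}, {q, r}, {o, p, q}, {o, q, r}, {p, q, r}, {o, p, q, r}}.
int(A) = ⋃ {U ∈ τ : U ⊆ A}. Opens contained in A: ∅, {o}, {p}, {o, p}.
Taking the union of these: int(A) = {o, p}.
cl(A) = ⋂ {C closed : A ⊆ C}. Closed sets containing A: {o, p, q}, {o, p, q, r}.
Intersecting these: cl(A) = {o, p, q}.
∂A = cl(A) ∖ int(A) = {o, p, q} ∖ {o, p} = {q}.


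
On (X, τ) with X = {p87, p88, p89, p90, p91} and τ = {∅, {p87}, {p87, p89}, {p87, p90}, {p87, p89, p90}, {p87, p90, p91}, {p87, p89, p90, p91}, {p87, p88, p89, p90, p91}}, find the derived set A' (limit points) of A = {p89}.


A' = {p88}

For each x ∈ X, list the open sets U ∈ τ with x ∈ U, then check whether U ∩ (A ∖ {x}) ≠ ∅ for every such U.
  x = p87: open {p87} ∋ x has {p87} ∩ (A ∖ {p87}) = ∅, so x is NOT a limit point.
  x = p88: opens ∋ x are {p87, p88, p89, p90, p91}; each meets A ∖ {p88}, so x IS a limit point.
  x = p89: open {p87, p89} ∋ x has {p87, p89} ∩ (A ∖ {p89}) = ∅, so x is NOT a limit point.
  x = p90: open {p87, p90} ∋ x has {p87, p90} ∩ (A ∖ {p90}) = ∅, so x is NOT a limit point.
  x = p91: open {p87, p90, p91} ∋ x has {p87, p90, p91} ∩ (A ∖ {p91}) = ∅, so x is NOT a limit point.
Collecting: A' = {p88}.


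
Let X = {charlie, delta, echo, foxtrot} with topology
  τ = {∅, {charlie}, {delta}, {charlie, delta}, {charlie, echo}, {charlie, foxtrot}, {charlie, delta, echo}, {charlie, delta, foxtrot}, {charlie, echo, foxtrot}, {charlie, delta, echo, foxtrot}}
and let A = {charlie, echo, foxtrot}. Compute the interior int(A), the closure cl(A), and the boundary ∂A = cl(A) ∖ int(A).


int(A) = {charlie, echo, foxtrot}, cl(A) = {charlie, echo, foxtrot}, ∂A = ∅.

Closed sets in (X, τ) are complements of opens:
  closed(X, τ) = {∅, {delta}, {echo}, {foxtrot}, {delta, echo}, {delta, foxtrot}, {echo, foxtrot}, {charlie, echo, foxtrot}, {delta, echo, foxtrot}, {charlie, delta, echo, foxtrot}}.
int(A) = ⋃ {U ∈ τ : U ⊆ A}. Opens contained in A: ∅, {charlie}, {charlie, echo}, {charlie, foxtrot}, {charlie, echo, foxtrot}.
Taking the union of these: int(A) = {charlie, echo, foxtrot}.
cl(A) = ⋂ {C closed : A ⊆ C}. Closed sets containing A: {charlie, echo, foxtrot}, {charlie, delta, echo, foxtrot}.
Intersecting these: cl(A) = {charlie, echo, foxtrot}.
∂A = cl(A) ∖ int(A) = {charlie, echo, foxtrot} ∖ {charlie, echo, foxtrot} = ∅.


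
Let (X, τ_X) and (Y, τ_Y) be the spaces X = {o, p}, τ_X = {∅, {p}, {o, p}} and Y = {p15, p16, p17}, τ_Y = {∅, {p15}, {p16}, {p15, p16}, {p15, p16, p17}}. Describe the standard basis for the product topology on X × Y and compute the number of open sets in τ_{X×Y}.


Basis B = {∅ × ∅, {p} × {p15}, {p} × {p16}, {o, p} × {p15}, {o, p} × {p16}, {p} × {p15, p16}, {p} × {p15, p16, p17}, {o, p} × {p15, p16}, {o, p} × {p15, p16, p17}}; |τ_{X×Y}| = 14.

Enumerate products U × V with U ∈ τ_X, V ∈ τ_Y (deduplicated):
  ∅ × ∅ = {} (∅)
  {p} × {p15} = {(p,p15)}
  {p} × {p16} = {(p,p16)}
  {o, p} × {p15} = {(o,p15), (p,p15)}
  {o, p} × {p16} = {(o,p16), (p,p16)}
  {p} × {p15, p16} = {(p,p15), (p,p16)}
  {p} × {p15, p16, p17} = {(p,p15), (p,p16), (p,p17)}
  {o, p} × {p15, p16} = {(o,p15), (o,p16), (p,p15), (p,p16)}
  {o, p} × {p15, p16, p17} = {(o,p15), (o,p16), (o,p17), (p,p15), (p,p16), (p,p17)}
These 9 distinct sets form the basis B.
Close under arbitrary unions to get τ_{X×Y}; counting gives |τ_{X×Y}| = 14.


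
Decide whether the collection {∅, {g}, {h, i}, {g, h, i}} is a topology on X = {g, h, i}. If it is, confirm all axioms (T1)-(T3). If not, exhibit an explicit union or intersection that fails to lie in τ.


τ IS a topology on X.

Axiom (T1): ∅ ∈ τ? Yes; X ∈ τ? Yes.
Axiom (T2/T3): check pairwise unions and intersections of members of τ.
All pairwise intersections and unions checked — each lies in τ. Therefore τ satisfies (T1), (T2), (T3): it IS a topology on X.


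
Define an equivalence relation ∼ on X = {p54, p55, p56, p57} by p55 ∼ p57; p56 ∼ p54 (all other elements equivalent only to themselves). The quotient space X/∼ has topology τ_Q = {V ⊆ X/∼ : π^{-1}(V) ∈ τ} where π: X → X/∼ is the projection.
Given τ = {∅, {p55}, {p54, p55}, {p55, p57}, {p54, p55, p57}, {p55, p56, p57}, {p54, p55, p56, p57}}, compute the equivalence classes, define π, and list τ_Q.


X/∼ = {[p54=p56], [p55=p57]}; |τ_Q| = 3.

Equivalence classes: [p54=p56], [p55=p57].
Quotient map π: X → X/∼ sends p54 ↦ [p54=p56], p55 ↦ [p55=p57], p56 ↦ [p54=p56], p57 ↦ [p55=p57].
For each subset V ⊆ X/∼, compute π^{-1}(V) ⊆ X and check whether π^{-1}(V) ∈ τ. V is open in τ_Q iff π^{-1}(V) ∈ τ.
  V = {}: π^{-1}(V) = ∅ ∈ τ ✓.
  V = {[p54=p56]}: π^{-1}(V) = {p54, p56} ∉ τ ✗.
  V = {[p55=p57]}: π^{-1}(V) = {p55, p57} ∈ τ ✓.
  V = {[p54=p56], [p55=p57]}: π^{-1}(V) = {p54, p55, p56, p57} ∈ τ ✓.
Open sets in the quotient: τ_Q = {{}, {[p55=p57]}, {[p54=p56], [p55=p57]}} (3 elements).


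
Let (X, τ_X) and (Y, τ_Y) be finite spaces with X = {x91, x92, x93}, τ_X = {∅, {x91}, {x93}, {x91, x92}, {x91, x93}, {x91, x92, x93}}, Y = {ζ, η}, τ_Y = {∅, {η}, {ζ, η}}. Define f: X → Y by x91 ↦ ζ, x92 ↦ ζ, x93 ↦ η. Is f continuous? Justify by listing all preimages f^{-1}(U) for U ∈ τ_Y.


f IS continuous.

Compute f^{-1}(U) for each U ∈ τ_Y:
  U = ∅: f^{-1}(U) = ∅ ∈ τ_X ✓.
  U = {η}: f^{-1}(U) = {x93} ∈ τ_X ✓.
  U = {ζ, η}: f^{-1}(U) = {x91, x92, x93} ∈ τ_X ✓.
Every preimage lies in τ_X, so f IS continuous.


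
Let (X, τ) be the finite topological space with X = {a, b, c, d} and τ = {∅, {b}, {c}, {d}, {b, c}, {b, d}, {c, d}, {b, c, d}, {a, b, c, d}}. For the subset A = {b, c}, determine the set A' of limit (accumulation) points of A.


A' = {a}

For each x ∈ X, list the open sets U ∈ τ with x ∈ U, then check whether U ∩ (A ∖ {x}) ≠ ∅ for every such U.
  x = a: opens ∋ x are {a, b, c, d}; each meets A ∖ {a}, so x IS a limit point.
  x = b: open {b} ∋ x has {b} ∩ (A ∖ {b}) = ∅, so x is NOT a limit point.
  x = c: open {c} ∋ x has {c} ∩ (A ∖ {c}) = ∅, so x is NOT a limit point.
  x = d: open {d} ∋ x has {d} ∩ (A ∖ {d}) = ∅, so x is NOT a limit point.
Collecting: A' = {a}.


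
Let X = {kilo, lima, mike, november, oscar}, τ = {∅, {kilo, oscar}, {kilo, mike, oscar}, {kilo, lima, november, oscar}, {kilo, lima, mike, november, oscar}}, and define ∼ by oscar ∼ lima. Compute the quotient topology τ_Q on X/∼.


X/∼ = {[kilo], [lima=oscar], [mike], [november]}; |τ_Q| = 3.

Equivalence classes: [kilo], [lima=oscar], [mike], [november].
Quotient map π: X → X/∼ sends kilo ↦ [kilo], lima ↦ [lima=oscar], mike ↦ [mike], november ↦ [november], oscar ↦ [lima=oscar].
For each subset V ⊆ X/∼, compute π^{-1}(V) ⊆ X and check whether π^{-1}(V) ∈ τ. V is open in τ_Q iff π^{-1}(V) ∈ τ.
  V = {}: π^{-1}(V) = ∅ ∈ τ ✓.
  V = {[kilo]}: π^{-1}(V) = {kilo} ∉ τ ✗.
  V = {[lima=oscar]}: π^{-1}(V) = {lima, oscar} ∉ τ ✗.
  V = {[kilo], [lima=oscar]}: π^{-1}(V) = {kilo, lima, oscar} ∉ τ ✗.
  V = {[mike]}: π^{-1}(V) = {mike} ∉ τ ✗.
  V = {[kilo], [mike]}: π^{-1}(V) = {kilo, mike} ∉ τ ✗.
  V = {[lima=oscar], [mike]}: π^{-1}(V) = {lima, mike, oscar} ∉ τ ✗.
  V = {[kilo], [lima=oscar], [mike]}: π^{-1}(V) = {kilo, lima, mike, oscar} ∉ τ ✗.
  V = {[november]}: π^{-1}(V) = {november} ∉ τ ✗.
  V = {[kilo], [november]}: π^{-1}(V) = {kilo, november} ∉ τ ✗.
  V = {[lima=oscar], [november]}: π^{-1}(V) = {lima, november, oscar} ∉ τ ✗.
  V = {[kilo], [lima=oscar], [november]}: π^{-1}(V) = {kilo, lima, november, oscar} ∈ τ ✓.
  V = {[mike], [november]}: π^{-1}(V) = {mike, november} ∉ τ ✗.
  V = {[kilo], [mike], [november]}: π^{-1}(V) = {kilo, mike, november} ∉ τ ✗.
  V = {[lima=oscar], [mike], [november]}: π^{-1}(V) = {lima, mike, november, oscar} ∉ τ ✗.
  V = {[kilo], [lima=oscar], [mike], [november]}: π^{-1}(V) = {kilo, lima, mike, november, oscar} ∈ τ ✓.
Open sets in the quotient: τ_Q = {{}, {[kilo], [lima=oscar], [november]}, {[kilo], [lima=oscar], [mike], [november]}} (3 elements).


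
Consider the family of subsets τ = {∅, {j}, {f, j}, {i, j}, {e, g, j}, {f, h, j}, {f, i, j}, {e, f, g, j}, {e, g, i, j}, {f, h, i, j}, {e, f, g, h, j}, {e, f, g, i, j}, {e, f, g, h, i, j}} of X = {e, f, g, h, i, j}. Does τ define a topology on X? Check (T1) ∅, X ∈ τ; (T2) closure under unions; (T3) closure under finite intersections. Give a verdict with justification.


τ IS a topology on X.

Axiom (T1): ∅ ∈ τ? Yes; X ∈ τ? Yes.
Axiom (T2/T3): check pairwise unions and intersections of members of τ.
All pairwise intersections and unions checked — each lies in τ. Therefore τ satisfies (T1), (T2), (T3): it IS a topology on X.


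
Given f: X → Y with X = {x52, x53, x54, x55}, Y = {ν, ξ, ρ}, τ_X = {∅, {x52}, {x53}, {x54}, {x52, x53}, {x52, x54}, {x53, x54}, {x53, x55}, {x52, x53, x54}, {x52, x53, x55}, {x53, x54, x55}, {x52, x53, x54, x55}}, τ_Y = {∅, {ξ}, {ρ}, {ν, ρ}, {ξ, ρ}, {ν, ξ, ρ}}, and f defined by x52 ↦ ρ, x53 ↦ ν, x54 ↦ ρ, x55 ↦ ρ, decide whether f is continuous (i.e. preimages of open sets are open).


f is NOT continuous.

Compute f^{-1}(U) for each U ∈ τ_Y:
  U = ∅: f^{-1}(U) = ∅ ∈ τ_X ✓.
  U = {ξ}: f^{-1}(U) = ∅ ∈ τ_X ✓.
  U = {ρ}: f^{-1}(U) = {x52, x54, x55} ∉ τ_X ✗.
  U = {ν, ρ}: f^{-1}(U) = {x52, x53, x54, x55} ∈ τ_X ✓.
  U = {ξ, ρ}: f^{-1}(U) = {x52, x54, x55} ∉ τ_X ✗.
  U = {ν, ξ, ρ}: f^{-1}(U) = {x52, x53, x54, x55} ∈ τ_X ✓.
Found U = {ρ} with f^{-1}(U) = {x52, x54, x55} not in τ_X. Therefore f is NOT continuous.


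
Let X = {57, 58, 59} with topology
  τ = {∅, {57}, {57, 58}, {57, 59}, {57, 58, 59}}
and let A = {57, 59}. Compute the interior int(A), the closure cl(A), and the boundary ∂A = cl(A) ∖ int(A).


int(A) = {57, 59}, cl(A) = {57, 58, 59}, ∂A = {58}.

Closed sets in (X, τ) are complements of opens:
  closed(X, τ) = {∅, {58}, {59}, {58, 59}, {57, 58, 59}}.
int(A) = ⋃ {U ∈ τ : U ⊆ A}. Opens contained in A: ∅, {57}, {57, 59}.
Taking the union of these: int(A) = {57, 59}.
cl(A) = ⋂ {C closed : A ⊆ C}. Closed sets containing A: {57, 58, 59}.
Intersecting these: cl(A) = {57, 58, 59}.
∂A = cl(A) ∖ int(A) = {57, 58, 59} ∖ {57, 59} = {58}.


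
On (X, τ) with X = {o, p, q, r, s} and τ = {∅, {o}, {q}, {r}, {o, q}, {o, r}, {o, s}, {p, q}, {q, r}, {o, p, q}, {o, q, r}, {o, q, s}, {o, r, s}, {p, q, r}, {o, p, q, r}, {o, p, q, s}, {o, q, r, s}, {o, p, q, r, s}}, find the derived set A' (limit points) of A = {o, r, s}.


A' = {s}

For each x ∈ X, list the open sets U ∈ τ with x ∈ U, then check whether U ∩ (A ∖ {x}) ≠ ∅ for every such U.
  x = o: open {o} ∋ x has {o} ∩ (A ∖ {o}) = ∅, so x is NOT a limit point.
  x = p: open {p, q} ∋ x has {p, q} ∩ (A ∖ {p}) = ∅, so x is NOT a limit point.
  x = q: open {q} ∋ x has {q} ∩ (A ∖ {q}) = ∅, so x is NOT a limit point.
  x = r: open {r} ∋ x has {r} ∩ (A ∖ {r}) = ∅, so x is NOT a limit point.
  x = s: opens ∋ x are {o, s}, {o, q, s}, {o, r, s}, {o, p, q, s}, {o, q, r, s}, {o, p, q, r, s}; each meets A ∖ {s}, so x IS a limit point.
Collecting: A' = {s}.


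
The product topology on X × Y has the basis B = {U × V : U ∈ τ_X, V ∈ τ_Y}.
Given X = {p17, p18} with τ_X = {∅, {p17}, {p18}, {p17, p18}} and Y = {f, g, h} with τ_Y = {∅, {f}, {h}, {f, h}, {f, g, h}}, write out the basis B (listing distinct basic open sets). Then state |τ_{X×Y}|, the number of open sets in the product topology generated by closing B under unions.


Basis B = {∅ × ∅, {p17} × {f}, {p17} × {h}, {p18} × {f}, {p18} × {h}, {p17} × {f, h}, {p17, p18} × {f}, {p17, p18} × {h}, {p18} × {f, h}, {p17} × {f, g, h}, {p18} × {f, g, h}, {p17, p18} × {f, h}, {p17, p18} × {f, g, h}}; |τ_{X×Y}| = 25.

Enumerate products U × V with U ∈ τ_X, V ∈ τ_Y (deduplicated):
  ∅ × ∅ = {} (∅)
  {p17} × {f} = {(p17,f)}
  {p17} × {h} = {(p17,h)}
  {p18} × {f} = {(p18,f)}
  {p18} × {h} = {(p18,h)}
  {p17} × {f, h} = {(p17,f), (p17,h)}
  {p17, p18} × {f} = {(p17,f), (p18,f)}
  {p17, p18} × {h} = {(p17,h), (p18,h)}
  {p18} × {f, h} = {(p18,f), (p18,h)}
  {p17} × {f, g, h} = {(p17,f), (p17,g), (p17,h)}
  {p18} × {f, g, h} = {(p18,f), (p18,g), (p18,h)}
  {p17, p18} × {f, h} = {(p17,f), (p17,h), (p18,f), (p18,h)}
  {p17, p18} × {f, g, h} = {(p17,f), (p17,g), (p17,h), (p18,f), (p18,g), (p18,h)}
These 13 distinct sets form the basis B.
Close under arbitrary unions to get τ_{X×Y}; counting gives |τ_{X×Y}| = 25.


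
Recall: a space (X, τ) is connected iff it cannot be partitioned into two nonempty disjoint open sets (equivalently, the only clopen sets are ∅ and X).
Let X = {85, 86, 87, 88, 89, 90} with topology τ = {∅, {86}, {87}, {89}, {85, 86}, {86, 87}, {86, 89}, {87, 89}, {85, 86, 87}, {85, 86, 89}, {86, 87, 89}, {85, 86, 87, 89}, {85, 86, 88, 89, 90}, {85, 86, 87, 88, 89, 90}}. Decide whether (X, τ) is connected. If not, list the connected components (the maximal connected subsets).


(X, τ) is disconnected; components = [{87}, {85, 86, 88, 89, 90}].

Find clopen sets (U ∈ τ with X ∖ U ∈ τ):
  U = ∅, X ∖ U = {85, 86, 87, 88, 89, 90} — both open, so U is clopen.
  U = {87}, X ∖ U = {85, 86, 88, 89, 90} — both open, so U is clopen.
  U = {85, 86, 88, 89, 90}, X ∖ U = {87} — both open, so U is clopen.
  U = {85, 86, 87, 88, 89, 90}, X ∖ U = ∅ — both open, so U is clopen.
Nontrivial clopen(s) exist: e.g. {85, 86, 88, 89, 90}. So (X, τ) is disconnected.
Compute connected components by grouping points that agree on all clopens:
  component: {87}
  component: {85, 86, 88, 89, 90}
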